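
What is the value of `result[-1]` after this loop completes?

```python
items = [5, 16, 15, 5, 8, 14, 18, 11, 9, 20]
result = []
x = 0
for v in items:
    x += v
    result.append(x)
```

Let's trace through this code step by step.

Initialize: items = [5, 16, 15, 5, 8, 14, 18, 11, 9, 20]
Initialize: result = []
Initialize: x = 0
Entering loop: for v in items:
After iteration 1: v = 5, result = [5], x = 5
After iteration 2: v = 16, result = [5, 21], x = 21
After iteration 3: v = 15, result = [5, 21, 36], x = 36
After iteration 4: v = 5, result = [5, 21, 36, 41], x = 41
After iteration 5: v = 8, result = [5, 21, 36, 41, 49], x = 49
After iteration 6: v = 14, result = [5, 21, 36, 41, 49, 63], x = 63
After iteration 7: v = 18, result = [5, 21, 36, 41, 49, 63, 81], x = 81
After iteration 8: v = 11, result = [5, 21, 36, 41, 49, 63, 81, 92], x = 92
After iteration 9: v = 9, result = [5, 21, 36, 41, 49, 63, 81, 92, 101], x = 101
After iteration 10: v = 20, result = [5, 21, 36, 41, 49, 63, 81, 92, 101, 121], x = 121
Loop ends.
result[-1] = 121

Final answer: 121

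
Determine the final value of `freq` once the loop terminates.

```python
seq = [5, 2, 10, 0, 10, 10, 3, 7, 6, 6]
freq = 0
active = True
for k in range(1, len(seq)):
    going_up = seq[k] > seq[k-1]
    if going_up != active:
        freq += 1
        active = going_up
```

Let's trace through this code step by step.

Initialize: seq = [5, 2, 10, 0, 10, 10, 3, 7, 6, 6]
Initialize: freq = 0
Initialize: active = True
Entering loop: for k in range(1, len(seq)):
After iteration 1: k = 1, freq = 1, active = False, going_up = False
After iteration 2: k = 2, freq = 2, active = True, going_up = True
After iteration 3: k = 3, freq = 3, active = False, going_up = False
After iteration 4: k = 4, freq = 4, active = True, going_up = True
After iteration 5: k = 5, freq = 5, active = False, going_up = False
After iteration 6: k = 6, freq = 5, active = False, going_up = False
After iteration 7: k = 7, freq = 6, active = True, going_up = True
After iteration 8: k = 8, freq = 7, active = False, going_up = False
After iteration 9: k = 9, freq = 7, active = False, going_up = False
Loop ends.

Final answer: 7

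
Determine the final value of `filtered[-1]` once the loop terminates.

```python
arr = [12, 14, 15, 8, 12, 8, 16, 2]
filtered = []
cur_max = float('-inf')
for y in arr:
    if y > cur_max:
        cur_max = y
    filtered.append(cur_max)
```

Let's trace through this code step by step.

Initialize: arr = [12, 14, 15, 8, 12, 8, 16, 2]
Initialize: filtered = []
Initialize: cur_max = -inf
Entering loop: for y in arr:
After iteration 1: y = 12, filtered = [12], cur_max = 12
After iteration 2: y = 14, filtered = [12, 14], cur_max = 14
After iteration 3: y = 15, filtered = [12, 14, 15], cur_max = 15
After iteration 4: y = 8, filtered = [12, 14, 15, 15], cur_max = 15
After iteration 5: y = 12, filtered = [12, 14, 15, 15, 15], cur_max = 15
After iteration 6: y = 8, filtered = [12, 14, 15, 15, 15, 15], cur_max = 15
After iteration 7: y = 16, filtered = [12, 14, 15, 15, 15, 15, 16], cur_max = 16
After iteration 8: y = 2, filtered = [12, 14, 15, 15, 15, 15, 16, 16], cur_max = 16
Loop ends.
filtered[-1] = 16

Final answer: 16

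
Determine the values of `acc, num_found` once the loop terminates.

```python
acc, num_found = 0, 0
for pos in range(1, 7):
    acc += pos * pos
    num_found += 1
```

Let's trace through this code step by step.

Initialize: acc = 0
Initialize: num_found = 0
Entering loop: for pos in range(1, 7):
After iteration 1: pos = 1, acc = 1, num_found = 1
After iteration 2: pos = 2, acc = 5, num_found = 2
After iteration 3: pos = 3, acc = 14, num_found = 3
After iteration 4: pos = 4, acc = 30, num_found = 4
After iteration 5: pos = 5, acc = 55, num_found = 5
After iteration 6: pos = 6, acc = 91, num_found = 6
Loop ends.

Final answer: 91, 6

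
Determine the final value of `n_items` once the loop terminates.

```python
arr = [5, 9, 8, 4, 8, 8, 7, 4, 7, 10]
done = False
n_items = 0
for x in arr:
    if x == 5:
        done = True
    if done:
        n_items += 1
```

Let's trace through this code step by step.

Initialize: arr = [5, 9, 8, 4, 8, 8, 7, 4, 7, 10]
Initialize: done = False
Initialize: n_items = 0
Entering loop: for x in arr:
After iteration 1: x = 5, done = True, n_items = 1
After iteration 2: x = 9, done = True, n_items = 2
After iteration 3: x = 8, done = True, n_items = 3
After iteration 4: x = 4, done = True, n_items = 4
After iteration 5: x = 8, done = True, n_items = 5
After iteration 6: x = 8, done = True, n_items = 6
After iteration 7: x = 7, done = True, n_items = 7
After iteration 8: x = 4, done = True, n_items = 8
After iteration 9: x = 7, done = True, n_items = 9
After iteration 10: x = 10, done = True, n_items = 10
Loop ends.

Final answer: 10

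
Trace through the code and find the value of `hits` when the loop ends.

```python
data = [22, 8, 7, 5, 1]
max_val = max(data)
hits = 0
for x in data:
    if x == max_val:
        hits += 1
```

Let's trace through this code step by step.

Initialize: data = [22, 8, 7, 5, 1]
Initialize: max_val = 22
Initialize: hits = 0
Entering loop: for x in data:
After iteration 1: x = 22, hits = 1
After iteration 2: x = 8, hits = 1
After iteration 3: x = 7, hits = 1
After iteration 4: x = 5, hits = 1
After iteration 5: x = 1, hits = 1
Loop ends.

Final answer: 1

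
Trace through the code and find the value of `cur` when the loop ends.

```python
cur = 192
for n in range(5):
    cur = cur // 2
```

Let's trace through this code step by step.

Initialize: cur = 192
Entering loop: for n in range(5):
After iteration 1: n = 0, cur = 96
After iteration 2: n = 1, cur = 48
After iteration 3: n = 2, cur = 24
After iteration 4: n = 3, cur = 12
After iteration 5: n = 4, cur = 6
Loop ends.

Final answer: 6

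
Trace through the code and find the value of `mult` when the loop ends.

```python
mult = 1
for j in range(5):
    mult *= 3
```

Let's trace through this code step by step.

Initialize: mult = 1
Entering loop: for j in range(5):
After iteration 1: j = 0, mult = 3
After iteration 2: j = 1, mult = 9
After iteration 3: j = 2, mult = 27
After iteration 4: j = 3, mult = 81
After iteration 5: j = 4, mult = 243
Loop ends.

Final answer: 243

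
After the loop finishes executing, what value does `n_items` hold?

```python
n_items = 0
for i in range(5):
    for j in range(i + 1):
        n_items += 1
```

Let's trace through this code step by step.

Initialize: n_items = 0
Entering loop: for i in range(5):
After iteration 1: i = 0, n_items = 1, j = 0
After iteration 2: i = 1, n_items = 3, j = 1
After iteration 3: i = 2, n_items = 6, j = 2
After iteration 4: i = 3, n_items = 10, j = 3
After iteration 5: i = 4, n_items = 15, j = 4
Loop ends.

Final answer: 15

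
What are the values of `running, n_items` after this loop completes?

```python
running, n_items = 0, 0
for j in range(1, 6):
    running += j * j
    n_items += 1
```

Let's trace through this code step by step.

Initialize: running = 0
Initialize: n_items = 0
Entering loop: for j in range(1, 6):
After iteration 1: j = 1, running = 1, n_items = 1
After iteration 2: j = 2, running = 5, n_items = 2
After iteration 3: j = 3, running = 14, n_items = 3
After iteration 4: j = 4, running = 30, n_items = 4
After iteration 5: j = 5, running = 55, n_items = 5
Loop ends.

Final answer: 55, 5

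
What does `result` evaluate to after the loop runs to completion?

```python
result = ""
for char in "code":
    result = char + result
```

Let's trace through this code step by step.

Initialize: result = ''
Entering loop: for char in "code":
After iteration 1: char = 'c', result = 'c'
After iteration 2: char = 'o', result = 'oc'
After iteration 3: char = 'd', result = 'doc'
After iteration 4: char = 'e', result = 'edoc'
Loop ends.

Final answer: 'edoc'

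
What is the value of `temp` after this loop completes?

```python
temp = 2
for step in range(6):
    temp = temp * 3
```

Let's trace through this code step by step.

Initialize: temp = 2
Entering loop: for step in range(6):
After iteration 1: step = 0, temp = 6
After iteration 2: step = 1, temp = 18
After iteration 3: step = 2, temp = 54
After iteration 4: step = 3, temp = 162
After iteration 5: step = 4, temp = 486
After iteration 6: step = 5, temp = 1458
Loop ends.

Final answer: 1458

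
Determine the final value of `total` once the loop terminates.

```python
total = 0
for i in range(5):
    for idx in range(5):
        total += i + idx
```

Let's trace through this code step by step.

Initialize: total = 0
Entering loop: for i in range(5):
After iteration 1: i = 0, total = 10
After iteration 2: i = 1, total = 25
After iteration 3: i = 2, total = 45
After iteration 4: i = 3, total = 70
After iteration 5: i = 4, total = 100
Loop ends.

Final answer: 100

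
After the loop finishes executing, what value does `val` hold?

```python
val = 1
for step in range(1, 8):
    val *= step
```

Let's trace through this code step by step.

Initialize: val = 1
Entering loop: for step in range(1, 8):
After iteration 1: step = 1, val = 1
After iteration 2: step = 2, val = 2
After iteration 3: step = 3, val = 6
After iteration 4: step = 4, val = 24
After iteration 5: step = 5, val = 120
After iteration 6: step = 6, val = 720
After iteration 7: step = 7, val = 5040
Loop ends.

Final answer: 5040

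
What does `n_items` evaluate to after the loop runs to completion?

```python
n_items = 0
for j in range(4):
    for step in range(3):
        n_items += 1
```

Let's trace through this code step by step.

Initialize: n_items = 0
Entering loop: for j in range(4):
After iteration 1: j = 0, n_items = 3
After iteration 2: j = 1, n_items = 6
After iteration 3: j = 2, n_items = 9
After iteration 4: j = 3, n_items = 12
Loop ends.

Final answer: 12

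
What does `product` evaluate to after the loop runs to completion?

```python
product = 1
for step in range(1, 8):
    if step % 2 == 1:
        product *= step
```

Let's trace through this code step by step.

Initialize: product = 1
Entering loop: for step in range(1, 8):
After iteration 1: step = 1, product = 1
After iteration 2: step = 2, product = 1
After iteration 3: step = 3, product = 3
After iteration 4: step = 4, product = 3
After iteration 5: step = 5, product = 15
After iteration 6: step = 6, product = 15
After iteration 7: step = 7, product = 105
Loop ends.

Final answer: 105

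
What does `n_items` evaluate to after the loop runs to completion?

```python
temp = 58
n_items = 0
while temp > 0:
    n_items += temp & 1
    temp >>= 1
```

Let's trace through this code step by step.

Initialize: temp = 58
Initialize: n_items = 0
Entering loop: while temp > 0:
After iteration 1: temp = 29, n_items = 0
After iteration 2: temp = 14, n_items = 1
After iteration 3: temp = 7, n_items = 1
After iteration 4: temp = 3, n_items = 2
After iteration 5: temp = 1, n_items = 3
After iteration 6: temp = 0, n_items = 4
Loop ends.

Final answer: 4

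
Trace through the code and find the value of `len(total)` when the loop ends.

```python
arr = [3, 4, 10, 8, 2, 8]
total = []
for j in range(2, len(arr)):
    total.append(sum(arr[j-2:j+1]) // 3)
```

Let's trace through this code step by step.

Initialize: arr = [3, 4, 10, 8, 2, 8]
Initialize: total = []
Entering loop: for j in range(2, len(arr)):
After iteration 1: j = 2, total = [5]
After iteration 2: j = 3, total = [5, 7]
After iteration 3: j = 4, total = [5, 7, 6]
After iteration 4: j = 5, total = [5, 7, 6, 6]
Loop ends.
len(total) = 4

Final answer: 4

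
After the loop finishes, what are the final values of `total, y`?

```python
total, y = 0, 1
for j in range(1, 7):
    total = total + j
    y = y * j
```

Let's trace through this code step by step.

Initialize: total = 0
Initialize: y = 1
Entering loop: for j in range(1, 7):
After iteration 1: j = 1, total = 1, y = 1
After iteration 2: j = 2, total = 3, y = 2
After iteration 3: j = 3, total = 6, y = 6
After iteration 4: j = 4, total = 10, y = 24
After iteration 5: j = 5, total = 15, y = 120
After iteration 6: j = 6, total = 21, y = 720
Loop ends.

Final answer: 21, 720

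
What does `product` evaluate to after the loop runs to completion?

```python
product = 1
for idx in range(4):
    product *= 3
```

Let's trace through this code step by step.

Initialize: product = 1
Entering loop: for idx in range(4):
After iteration 1: idx = 0, product = 3
After iteration 2: idx = 1, product = 9
After iteration 3: idx = 2, product = 27
After iteration 4: idx = 3, product = 81
Loop ends.

Final answer: 81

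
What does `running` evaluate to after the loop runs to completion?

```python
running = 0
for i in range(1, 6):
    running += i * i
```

Let's trace through this code step by step.

Initialize: running = 0
Entering loop: for i in range(1, 6):
After iteration 1: i = 1, running = 1
After iteration 2: i = 2, running = 5
After iteration 3: i = 3, running = 14
After iteration 4: i = 4, running = 30
After iteration 5: i = 5, running = 55
Loop ends.

Final answer: 55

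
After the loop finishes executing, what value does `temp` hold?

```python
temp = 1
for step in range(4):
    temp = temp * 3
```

Let's trace through this code step by step.

Initialize: temp = 1
Entering loop: for step in range(4):
After iteration 1: step = 0, temp = 3
After iteration 2: step = 1, temp = 9
After iteration 3: step = 2, temp = 27
After iteration 4: step = 3, temp = 81
Loop ends.

Final answer: 81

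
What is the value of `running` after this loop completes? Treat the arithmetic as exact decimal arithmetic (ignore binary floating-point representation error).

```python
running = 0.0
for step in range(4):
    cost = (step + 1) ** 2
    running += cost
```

Let's trace through this code step by step.

Initialize: running = 0.0
Entering loop: for step in range(4):
After iteration 1: step = 0, running = 1.0, cost = 1
After iteration 2: step = 1, running = 5.0, cost = 4
After iteration 3: step = 2, running = 14.0, cost = 9
After iteration 4: step = 3, running = 30.0, cost = 16
Loop ends.

Final answer: 30.0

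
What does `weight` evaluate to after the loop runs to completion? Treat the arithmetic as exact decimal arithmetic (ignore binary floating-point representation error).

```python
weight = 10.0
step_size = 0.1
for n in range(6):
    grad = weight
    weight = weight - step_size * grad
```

Let's trace through this code step by step.

Initialize: weight = 10.0
Initialize: step_size = 0.1
Entering loop: for n in range(6):
After iteration 1: n = 0, weight = 9.0, grad = 10.0
After iteration 2: n = 1, weight = 8.1, grad = 9.0
After iteration 3: n = 2, weight = 7.29, grad = 8.1
After iteration 4: n = 3, weight = 6.561, grad = 7.29
After iteration 5: n = 4, weight = 5.9049, grad = 6.561
After iteration 6: n = 5, weight = 5.31441, grad = 5.9049
Loop ends.

Final answer: 5.31441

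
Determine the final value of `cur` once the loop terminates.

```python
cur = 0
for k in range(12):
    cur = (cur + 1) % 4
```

Let's trace through this code step by step.

Initialize: cur = 0
Entering loop: for k in range(12):
After iteration 1: k = 0, cur = 1
After iteration 2: k = 1, cur = 2
After iteration 3: k = 2, cur = 3
After iteration 4: k = 3, cur = 0
After iteration 5: k = 4, cur = 1
After iteration 6: k = 5, cur = 2
After iteration 7: k = 6, cur = 3
After iteration 8: k = 7, cur = 0
After iteration 9: k = 8, cur = 1
After iteration 10: k = 9, cur = 2
After iteration 11: k = 10, cur = 3
After iteration 12: k = 11, cur = 0
Loop ends.

Final answer: 0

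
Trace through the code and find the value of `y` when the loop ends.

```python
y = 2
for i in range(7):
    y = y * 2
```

Let's trace through this code step by step.

Initialize: y = 2
Entering loop: for i in range(7):
After iteration 1: i = 0, y = 4
After iteration 2: i = 1, y = 8
After iteration 3: i = 2, y = 16
After iteration 4: i = 3, y = 32
After iteration 5: i = 4, y = 64
After iteration 6: i = 5, y = 128
After iteration 7: i = 6, y = 256
Loop ends.

Final answer: 256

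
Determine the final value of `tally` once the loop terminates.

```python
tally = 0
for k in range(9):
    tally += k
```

Let's trace through this code step by step.

Initialize: tally = 0
Entering loop: for k in range(9):
After iteration 1: k = 0, tally = 0
After iteration 2: k = 1, tally = 1
After iteration 3: k = 2, tally = 3
After iteration 4: k = 3, tally = 6
After iteration 5: k = 4, tally = 10
After iteration 6: k = 5, tally = 15
After iteration 7: k = 6, tally = 21
After iteration 8: k = 7, tally = 28
After iteration 9: k = 8, tally = 36
Loop ends.

Final answer: 36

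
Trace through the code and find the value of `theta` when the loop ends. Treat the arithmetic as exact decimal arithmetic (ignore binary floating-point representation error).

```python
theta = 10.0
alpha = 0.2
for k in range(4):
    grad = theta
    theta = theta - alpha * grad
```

Let's trace through this code step by step.

Initialize: theta = 10.0
Initialize: alpha = 0.2
Entering loop: for k in range(4):
After iteration 1: k = 0, theta = 8.0, grad = 10.0
After iteration 2: k = 1, theta = 6.4, grad = 8.0
After iteration 3: k = 2, theta = 5.12, grad = 6.4
After iteration 4: k = 3, theta = 4.096, grad = 5.12
Loop ends.

Final answer: 4.096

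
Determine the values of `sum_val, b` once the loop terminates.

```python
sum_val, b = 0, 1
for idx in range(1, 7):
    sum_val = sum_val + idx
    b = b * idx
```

Let's trace through this code step by step.

Initialize: sum_val = 0
Initialize: b = 1
Entering loop: for idx in range(1, 7):
After iteration 1: idx = 1, sum_val = 1, b = 1
After iteration 2: idx = 2, sum_val = 3, b = 2
After iteration 3: idx = 3, sum_val = 6, b = 6
After iteration 4: idx = 4, sum_val = 10, b = 24
After iteration 5: idx = 5, sum_val = 15, b = 120
After iteration 6: idx = 6, sum_val = 21, b = 720
Loop ends.

Final answer: 21, 720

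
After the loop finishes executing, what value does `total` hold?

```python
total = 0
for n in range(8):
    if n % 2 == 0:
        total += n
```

Let's trace through this code step by step.

Initialize: total = 0
Entering loop: for n in range(8):
After iteration 1: n = 0, total = 0
After iteration 2: n = 1, total = 0
After iteration 3: n = 2, total = 2
After iteration 4: n = 3, total = 2
After iteration 5: n = 4, total = 6
After iteration 6: n = 5, total = 6
After iteration 7: n = 6, total = 12
After iteration 8: n = 7, total = 12
Loop ends.

Final answer: 12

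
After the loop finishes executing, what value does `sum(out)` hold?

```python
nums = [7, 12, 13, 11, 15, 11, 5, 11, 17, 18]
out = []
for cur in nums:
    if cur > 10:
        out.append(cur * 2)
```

Let's trace through this code step by step.

Initialize: nums = [7, 12, 13, 11, 15, 11, 5, 11, 17, 18]
Initialize: out = []
Entering loop: for cur in nums:
After iteration 1: cur = 7, out = []
After iteration 2: cur = 12, out = [24]
After iteration 3: cur = 13, out = [24, 26]
After iteration 4: cur = 11, out = [24, 26, 22]
After iteration 5: cur = 15, out = [24, 26, 22, 30]
After iteration 6: cur = 11, out = [24, 26, 22, 30, 22]
After iteration 7: cur = 5, out = [24, 26, 22, 30, 22]
After iteration 8: cur = 11, out = [24, 26, 22, 30, 22, 22]
After iteration 9: cur = 17, out = [24, 26, 22, 30, 22, 22, 34]
After iteration 10: cur = 18, out = [24, 26, 22, 30, 22, 22, 34, 36]
Loop ends.
sum(out) = 216

Final answer: 216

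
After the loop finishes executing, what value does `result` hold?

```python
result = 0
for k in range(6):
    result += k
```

Let's trace through this code step by step.

Initialize: result = 0
Entering loop: for k in range(6):
After iteration 1: k = 0, result = 0
After iteration 2: k = 1, result = 1
After iteration 3: k = 2, result = 3
After iteration 4: k = 3, result = 6
After iteration 5: k = 4, result = 10
After iteration 6: k = 5, result = 15
Loop ends.

Final answer: 15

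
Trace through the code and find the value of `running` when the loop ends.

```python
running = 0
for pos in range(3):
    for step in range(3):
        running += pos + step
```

Let's trace through this code step by step.

Initialize: running = 0
Entering loop: for pos in range(3):
After iteration 1: pos = 0, running = 3
After iteration 2: pos = 1, running = 9
After iteration 3: pos = 2, running = 18
Loop ends.

Final answer: 18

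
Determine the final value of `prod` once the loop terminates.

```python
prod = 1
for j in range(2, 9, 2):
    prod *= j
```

Let's trace through this code step by step.

Initialize: prod = 1
Entering loop: for j in range(2, 9, 2):
After iteration 1: j = 2, prod = 2
After iteration 2: j = 4, prod = 8
After iteration 3: j = 6, prod = 48
After iteration 4: j = 8, prod = 384
Loop ends.

Final answer: 384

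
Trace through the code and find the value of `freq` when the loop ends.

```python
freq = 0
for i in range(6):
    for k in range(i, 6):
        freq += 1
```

Let's trace through this code step by step.

Initialize: freq = 0
Entering loop: for i in range(6):
After iteration 1: i = 0, freq = 6
After iteration 2: i = 1, freq = 11
After iteration 3: i = 2, freq = 15
After iteration 4: i = 3, freq = 18
After iteration 5: i = 4, freq = 20
After iteration 6: i = 5, freq = 21
Loop ends.

Final answer: 21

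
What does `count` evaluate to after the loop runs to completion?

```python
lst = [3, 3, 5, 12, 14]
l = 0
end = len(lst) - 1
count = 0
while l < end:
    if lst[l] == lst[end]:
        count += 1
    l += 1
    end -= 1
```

Let's trace through this code step by step.

Initialize: lst = [3, 3, 5, 12, 14]
Initialize: l = 0
Initialize: end = 4
Initialize: count = 0
Entering loop: while l < end:
After iteration 1: l = 1, end = 3, count = 0
After iteration 2: l = 2, end = 2, count = 0
Loop ends.

Final answer: 0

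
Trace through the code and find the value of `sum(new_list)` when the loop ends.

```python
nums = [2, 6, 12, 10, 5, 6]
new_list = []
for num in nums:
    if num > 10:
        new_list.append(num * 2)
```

Let's trace through this code step by step.

Initialize: nums = [2, 6, 12, 10, 5, 6]
Initialize: new_list = []
Entering loop: for num in nums:
After iteration 1: num = 2, new_list = []
After iteration 2: num = 6, new_list = []
After iteration 3: num = 12, new_list = [24]
After iteration 4: num = 10, new_list = [24]
After iteration 5: num = 5, new_list = [24]
After iteration 6: num = 6, new_list = [24]
Loop ends.
sum(new_list) = 24

Final answer: 24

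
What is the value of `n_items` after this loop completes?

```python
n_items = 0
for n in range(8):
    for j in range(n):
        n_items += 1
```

Let's trace through this code step by step.

Initialize: n_items = 0
Entering loop: for n in range(8):
After iteration 1: n = 0, n_items = 0
After iteration 2: n = 1, n_items = 1, j = 0
After iteration 3: n = 2, n_items = 3, j = 1
After iteration 4: n = 3, n_items = 6, j = 2
After iteration 5: n = 4, n_items = 10, j = 3
After iteration 6: n = 5, n_items = 15, j = 4
After iteration 7: n = 6, n_items = 21, j = 5
After iteration 8: n = 7, n_items = 28, j = 6
Loop ends.

Final answer: 28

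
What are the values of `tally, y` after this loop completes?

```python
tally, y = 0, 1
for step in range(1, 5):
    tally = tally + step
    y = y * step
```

Let's trace through this code step by step.

Initialize: tally = 0
Initialize: y = 1
Entering loop: for step in range(1, 5):
After iteration 1: step = 1, tally = 1, y = 1
After iteration 2: step = 2, tally = 3, y = 2
After iteration 3: step = 3, tally = 6, y = 6
After iteration 4: step = 4, tally = 10, y = 24
Loop ends.

Final answer: 10, 24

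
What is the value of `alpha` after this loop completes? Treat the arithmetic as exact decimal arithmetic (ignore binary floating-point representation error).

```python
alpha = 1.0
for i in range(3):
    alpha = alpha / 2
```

Let's trace through this code step by step.

Initialize: alpha = 1.0
Entering loop: for i in range(3):
After iteration 1: i = 0, alpha = 0.5
After iteration 2: i = 1, alpha = 0.25
After iteration 3: i = 2, alpha = 0.125
Loop ends.

Final answer: 0.125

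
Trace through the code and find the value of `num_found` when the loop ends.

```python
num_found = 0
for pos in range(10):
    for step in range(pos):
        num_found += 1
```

Let's trace through this code step by step.

Initialize: num_found = 0
Entering loop: for pos in range(10):
After iteration 1: pos = 0, num_found = 0
After iteration 2: pos = 1, num_found = 1, step = 0
After iteration 3: pos = 2, num_found = 3, step = 1
After iteration 4: pos = 3, num_found = 6, step = 2
After iteration 5: pos = 4, num_found = 10, step = 3
After iteration 6: pos = 5, num_found = 15, step = 4
After iteration 7: pos = 6, num_found = 21, step = 5
After iteration 8: pos = 7, num_found = 28, step = 6
After iteration 9: pos = 8, num_found = 36, step = 7
After iteration 10: pos = 9, num_found = 45, step = 8
Loop ends.

Final answer: 45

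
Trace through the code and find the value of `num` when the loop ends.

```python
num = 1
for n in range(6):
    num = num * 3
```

Let's trace through this code step by step.

Initialize: num = 1
Entering loop: for n in range(6):
After iteration 1: n = 0, num = 3
After iteration 2: n = 1, num = 9
After iteration 3: n = 2, num = 27
After iteration 4: n = 3, num = 81
After iteration 5: n = 4, num = 243
After iteration 6: n = 5, num = 729
Loop ends.

Final answer: 729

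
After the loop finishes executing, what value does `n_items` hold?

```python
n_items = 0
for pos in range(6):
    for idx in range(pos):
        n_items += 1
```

Let's trace through this code step by step.

Initialize: n_items = 0
Entering loop: for pos in range(6):
After iteration 1: pos = 0, n_items = 0
After iteration 2: pos = 1, n_items = 1, idx = 0
After iteration 3: pos = 2, n_items = 3, idx = 1
After iteration 4: pos = 3, n_items = 6, idx = 2
After iteration 5: pos = 4, n_items = 10, idx = 3
After iteration 6: pos = 5, n_items = 15, idx = 4
Loop ends.

Final answer: 15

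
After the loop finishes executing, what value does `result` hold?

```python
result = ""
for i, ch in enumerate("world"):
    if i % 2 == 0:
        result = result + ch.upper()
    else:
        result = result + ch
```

Let's trace through this code step by step.

Initialize: result = ''
Entering loop: for i, ch in enumerate("world"):
After iteration 1: i = 0, ch = 'w', result = 'W'
After iteration 2: i = 1, ch = 'o', result = 'Wo'
After iteration 3: i = 2, ch = 'r', result = 'WoR'
After iteration 4: i = 3, ch = 'l', result = 'WoRl'
After iteration 5: i = 4, ch = 'd', result = 'WoRlD'
Loop ends.

Final answer: 'WoRlD'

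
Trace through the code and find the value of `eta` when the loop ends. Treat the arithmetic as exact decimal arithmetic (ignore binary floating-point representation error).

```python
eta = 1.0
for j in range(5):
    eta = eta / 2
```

Let's trace through this code step by step.

Initialize: eta = 1.0
Entering loop: for j in range(5):
After iteration 1: j = 0, eta = 0.5
After iteration 2: j = 1, eta = 0.25
After iteration 3: j = 2, eta = 0.125
After iteration 4: j = 3, eta = 0.0625
After iteration 5: j = 4, eta = 0.03125
Loop ends.

Final answer: 0.03125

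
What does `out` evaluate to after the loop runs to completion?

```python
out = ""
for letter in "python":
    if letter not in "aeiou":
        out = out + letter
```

Let's trace through this code step by step.

Initialize: out = ''
Entering loop: for letter in "python":
After iteration 1: letter = 'p', out = 'p'
After iteration 2: letter = 'y', out = 'py'
After iteration 3: letter = 't', out = 'pyt'
After iteration 4: letter = 'h', out = 'pyth'
After iteration 5: letter = 'o', out = 'pyth'
After iteration 6: letter = 'n', out = 'pythn'
Loop ends.

Final answer: 'pythn'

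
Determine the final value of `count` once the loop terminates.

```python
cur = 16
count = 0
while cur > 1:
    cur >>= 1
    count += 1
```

Let's trace through this code step by step.

Initialize: cur = 16
Initialize: count = 0
Entering loop: while cur > 1:
After iteration 1: cur = 8, count = 1
After iteration 2: cur = 4, count = 2
After iteration 3: cur = 2, count = 3
After iteration 4: cur = 1, count = 4
Loop ends.

Final answer: 4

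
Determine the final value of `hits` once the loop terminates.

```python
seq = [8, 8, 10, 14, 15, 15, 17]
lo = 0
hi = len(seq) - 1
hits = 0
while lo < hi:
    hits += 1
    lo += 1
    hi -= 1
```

Let's trace through this code step by step.

Initialize: seq = [8, 8, 10, 14, 15, 15, 17]
Initialize: lo = 0
Initialize: hi = 6
Initialize: hits = 0
Entering loop: while lo < hi:
After iteration 1: lo = 1, hi = 5, hits = 1
After iteration 2: lo = 2, hi = 4, hits = 2
After iteration 3: lo = 3, hi = 3, hits = 3
Loop ends.

Final answer: 3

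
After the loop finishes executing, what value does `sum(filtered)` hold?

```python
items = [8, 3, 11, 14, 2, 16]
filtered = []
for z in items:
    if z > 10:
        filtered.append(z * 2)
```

Let's trace through this code step by step.

Initialize: items = [8, 3, 11, 14, 2, 16]
Initialize: filtered = []
Entering loop: for z in items:
After iteration 1: z = 8, filtered = []
After iteration 2: z = 3, filtered = []
After iteration 3: z = 11, filtered = [22]
After iteration 4: z = 14, filtered = [22, 28]
After iteration 5: z = 2, filtered = [22, 28]
After iteration 6: z = 16, filtered = [22, 28, 32]
Loop ends.
sum(filtered) = 82

Final answer: 82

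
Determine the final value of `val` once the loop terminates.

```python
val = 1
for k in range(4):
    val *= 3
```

Let's trace through this code step by step.

Initialize: val = 1
Entering loop: for k in range(4):
After iteration 1: k = 0, val = 3
After iteration 2: k = 1, val = 9
After iteration 3: k = 2, val = 27
After iteration 4: k = 3, val = 81
Loop ends.

Final answer: 81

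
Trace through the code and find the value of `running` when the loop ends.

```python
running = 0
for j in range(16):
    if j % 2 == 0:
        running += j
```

Let's trace through this code step by step.

Initialize: running = 0
Entering loop: for j in range(16):
After iteration 1: j = 0, running = 0
After iteration 2: j = 1, running = 0
After iteration 3: j = 2, running = 2
After iteration 4: j = 3, running = 2
After iteration 5: j = 4, running = 6
After iteration 6: j = 5, running = 6
After iteration 7: j = 6, running = 12
After iteration 8: j = 7, running = 12
After iteration 9: j = 8, running = 20
After iteration 10: j = 9, running = 20
After iteration 11: j = 10, running = 30
After iteration 12: j = 11, running = 30
After iteration 13: j = 12, running = 42
After iteration 14: j = 13, running = 42
After iteration 15: j = 14, running = 56
After iteration 16: j = 15, running = 56
Loop ends.

Final answer: 56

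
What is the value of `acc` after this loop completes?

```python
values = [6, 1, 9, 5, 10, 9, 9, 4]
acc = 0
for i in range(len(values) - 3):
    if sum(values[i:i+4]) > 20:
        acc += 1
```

Let's trace through this code step by step.

Initialize: values = [6, 1, 9, 5, 10, 9, 9, 4]
Initialize: acc = 0
Entering loop: for i in range(len(values) - 3):
After iteration 1: i = 0, acc = 1
After iteration 2: i = 1, acc = 2
After iteration 3: i = 2, acc = 3
After iteration 4: i = 3, acc = 4
After iteration 5: i = 4, acc = 5
Loop ends.

Final answer: 5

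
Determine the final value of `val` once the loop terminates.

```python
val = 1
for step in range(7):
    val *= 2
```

Let's trace through this code step by step.

Initialize: val = 1
Entering loop: for step in range(7):
After iteration 1: step = 0, val = 2
After iteration 2: step = 1, val = 4
After iteration 3: step = 2, val = 8
After iteration 4: step = 3, val = 16
After iteration 5: step = 4, val = 32
After iteration 6: step = 5, val = 64
After iteration 7: step = 6, val = 128
Loop ends.

Final answer: 128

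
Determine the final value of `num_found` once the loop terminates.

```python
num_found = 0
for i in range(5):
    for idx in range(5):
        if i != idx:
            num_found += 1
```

Let's trace through this code step by step.

Initialize: num_found = 0
Entering loop: for i in range(5):
After iteration 1: i = 0, num_found = 4
After iteration 2: i = 1, num_found = 8
After iteration 3: i = 2, num_found = 12
After iteration 4: i = 3, num_found = 16
After iteration 5: i = 4, num_found = 20
Loop ends.

Final answer: 20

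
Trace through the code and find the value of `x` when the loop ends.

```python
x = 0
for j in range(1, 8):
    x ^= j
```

Let's trace through this code step by step.

Initialize: x = 0
Entering loop: for j in range(1, 8):
After iteration 1: j = 1, x = 1
After iteration 2: j = 2, x = 3
After iteration 3: j = 3, x = 0
After iteration 4: j = 4, x = 4
After iteration 5: j = 5, x = 1
After iteration 6: j = 6, x = 7
After iteration 7: j = 7, x = 0
Loop ends.

Final answer: 0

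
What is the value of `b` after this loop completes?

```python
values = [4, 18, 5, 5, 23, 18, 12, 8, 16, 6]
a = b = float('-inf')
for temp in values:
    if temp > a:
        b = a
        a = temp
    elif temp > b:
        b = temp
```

Let's trace through this code step by step.

Initialize: values = [4, 18, 5, 5, 23, 18, 12, 8, 16, 6]
Initialize: a = -inf
Initialize: b = -inf
Entering loop: for temp in values:
After iteration 1: temp = 4, a = 4, b = -inf
After iteration 2: temp = 18, a = 18, b = 4
After iteration 3: temp = 5, a = 18, b = 5
After iteration 4: temp = 5, a = 18, b = 5
After iteration 5: temp = 23, a = 23, b = 18
After iteration 6: temp = 18, a = 23, b = 18
After iteration 7: temp = 12, a = 23, b = 18
After iteration 8: temp = 8, a = 23, b = 18
After iteration 9: temp = 16, a = 23, b = 18
After iteration 10: temp = 6, a = 23, b = 18
Loop ends.

Final answer: 18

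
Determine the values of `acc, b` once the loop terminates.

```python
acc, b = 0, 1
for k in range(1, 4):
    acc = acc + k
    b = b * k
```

Let's trace through this code step by step.

Initialize: acc = 0
Initialize: b = 1
Entering loop: for k in range(1, 4):
After iteration 1: k = 1, acc = 1, b = 1
After iteration 2: k = 2, acc = 3, b = 2
After iteration 3: k = 3, acc = 6, b = 6
Loop ends.

Final answer: 6, 6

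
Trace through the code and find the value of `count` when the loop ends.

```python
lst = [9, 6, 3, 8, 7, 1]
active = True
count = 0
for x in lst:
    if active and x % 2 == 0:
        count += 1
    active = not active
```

Let's trace through this code step by step.

Initialize: lst = [9, 6, 3, 8, 7, 1]
Initialize: active = True
Initialize: count = 0
Entering loop: for x in lst:
After iteration 1: x = 9, active = False, count = 0
After iteration 2: x = 6, active = True, count = 0
After iteration 3: x = 3, active = False, count = 0
After iteration 4: x = 8, active = True, count = 0
After iteration 5: x = 7, active = False, count = 0
After iteration 6: x = 1, active = True, count = 0
Loop ends.

Final answer: 0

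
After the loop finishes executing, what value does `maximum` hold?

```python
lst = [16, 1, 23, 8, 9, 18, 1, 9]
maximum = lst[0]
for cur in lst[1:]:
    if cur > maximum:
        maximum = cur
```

Let's trace through this code step by step.

Initialize: lst = [16, 1, 23, 8, 9, 18, 1, 9]
Initialize: maximum = 16
Entering loop: for cur in lst[1:]:
After iteration 1: cur = 1, maximum = 16
After iteration 2: cur = 23, maximum = 23
After iteration 3: cur = 8, maximum = 23
After iteration 4: cur = 9, maximum = 23
After iteration 5: cur = 18, maximum = 23
After iteration 6: cur = 1, maximum = 23
After iteration 7: cur = 9, maximum = 23
Loop ends.

Final answer: 23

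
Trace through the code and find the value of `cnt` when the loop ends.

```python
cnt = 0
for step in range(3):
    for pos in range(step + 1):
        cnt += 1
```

Let's trace through this code step by step.

Initialize: cnt = 0
Entering loop: for step in range(3):
After iteration 1: step = 0, cnt = 1, pos = 0
After iteration 2: step = 1, cnt = 3, pos = 1
After iteration 3: step = 2, cnt = 6, pos = 2
Loop ends.

Final answer: 6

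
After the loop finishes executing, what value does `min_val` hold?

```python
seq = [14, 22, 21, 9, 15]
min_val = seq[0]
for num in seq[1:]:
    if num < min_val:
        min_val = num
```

Let's trace through this code step by step.

Initialize: seq = [14, 22, 21, 9, 15]
Initialize: min_val = 14
Entering loop: for num in seq[1:]:
After iteration 1: num = 22, min_val = 14
After iteration 2: num = 21, min_val = 14
After iteration 3: num = 9, min_val = 9
After iteration 4: num = 15, min_val = 9
Loop ends.

Final answer: 9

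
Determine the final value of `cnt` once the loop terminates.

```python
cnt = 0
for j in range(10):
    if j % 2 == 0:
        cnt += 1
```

Let's trace through this code step by step.

Initialize: cnt = 0
Entering loop: for j in range(10):
After iteration 1: j = 0, cnt = 1
After iteration 2: j = 1, cnt = 1
After iteration 3: j = 2, cnt = 2
After iteration 4: j = 3, cnt = 2
After iteration 5: j = 4, cnt = 3
After iteration 6: j = 5, cnt = 3
After iteration 7: j = 6, cnt = 4
After iteration 8: j = 7, cnt = 4
After iteration 9: j = 8, cnt = 5
After iteration 10: j = 9, cnt = 5
Loop ends.

Final answer: 5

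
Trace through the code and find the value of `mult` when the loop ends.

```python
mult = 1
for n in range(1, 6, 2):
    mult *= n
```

Let's trace through this code step by step.

Initialize: mult = 1
Entering loop: for n in range(1, 6, 2):
After iteration 1: n = 1, mult = 1
After iteration 2: n = 3, mult = 3
After iteration 3: n = 5, mult = 15
Loop ends.

Final answer: 15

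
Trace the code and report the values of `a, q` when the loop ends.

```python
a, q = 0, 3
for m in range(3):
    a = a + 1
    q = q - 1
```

Let's trace through this code step by step.

Initialize: a = 0
Initialize: q = 3
Entering loop: for m in range(3):
After iteration 1: m = 0, a = 1, q = 2
After iteration 2: m = 1, a = 2, q = 1
After iteration 3: m = 2, a = 3, q = 0
Loop ends.

Final answer: 3, 0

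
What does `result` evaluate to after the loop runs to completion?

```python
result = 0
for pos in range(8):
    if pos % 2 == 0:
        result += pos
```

Let's trace through this code step by step.

Initialize: result = 0
Entering loop: for pos in range(8):
After iteration 1: pos = 0, result = 0
After iteration 2: pos = 1, result = 0
After iteration 3: pos = 2, result = 2
After iteration 4: pos = 3, result = 2
After iteration 5: pos = 4, result = 6
After iteration 6: pos = 5, result = 6
After iteration 7: pos = 6, result = 12
After iteration 8: pos = 7, result = 12
Loop ends.

Final answer: 12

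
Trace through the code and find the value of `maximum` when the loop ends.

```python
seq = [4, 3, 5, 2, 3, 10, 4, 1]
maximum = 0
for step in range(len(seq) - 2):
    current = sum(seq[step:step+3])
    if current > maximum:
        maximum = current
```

Let's trace through this code step by step.

Initialize: seq = [4, 3, 5, 2, 3, 10, 4, 1]
Initialize: maximum = 0
Entering loop: for step in range(len(seq) - 2):
After iteration 1: step = 0, maximum = 12, current = 12
After iteration 2: step = 1, maximum = 12, current = 10
After iteration 3: step = 2, maximum = 12, current = 10
After iteration 4: step = 3, maximum = 15, current = 15
After iteration 5: step = 4, maximum = 17, current = 17
After iteration 6: step = 5, maximum = 17, current = 15
Loop ends.

Final answer: 17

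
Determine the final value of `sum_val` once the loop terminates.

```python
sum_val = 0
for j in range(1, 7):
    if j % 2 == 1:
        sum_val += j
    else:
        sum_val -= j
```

Let's trace through this code step by step.

Initialize: sum_val = 0
Entering loop: for j in range(1, 7):
After iteration 1: j = 1, sum_val = 1
After iteration 2: j = 2, sum_val = -1
After iteration 3: j = 3, sum_val = 2
After iteration 4: j = 4, sum_val = -2
After iteration 5: j = 5, sum_val = 3
After iteration 6: j = 6, sum_val = -3
Loop ends.

Final answer: -3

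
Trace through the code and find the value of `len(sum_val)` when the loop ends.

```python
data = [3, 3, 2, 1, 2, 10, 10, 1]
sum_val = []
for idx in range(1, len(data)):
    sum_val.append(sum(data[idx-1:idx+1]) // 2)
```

Let's trace through this code step by step.

Initialize: data = [3, 3, 2, 1, 2, 10, 10, 1]
Initialize: sum_val = []
Entering loop: for idx in range(1, len(data)):
After iteration 1: idx = 1, sum_val = [3]
After iteration 2: idx = 2, sum_val = [3, 2]
After iteration 3: idx = 3, sum_val = [3, 2, 1]
After iteration 4: idx = 4, sum_val = [3, 2, 1, 1]
After iteration 5: idx = 5, sum_val = [3, 2, 1, 1, 6]
After iteration 6: idx = 6, sum_val = [3, 2, 1, 1, 6, 10]
After iteration 7: idx = 7, sum_val = [3, 2, 1, 1, 6, 10, 5]
Loop ends.
len(sum_val) = 7

Final answer: 7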